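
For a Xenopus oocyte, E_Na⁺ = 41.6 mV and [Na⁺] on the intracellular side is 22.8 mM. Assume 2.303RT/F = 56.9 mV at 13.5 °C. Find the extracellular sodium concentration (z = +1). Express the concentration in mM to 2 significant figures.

Nernst: E = (56.9/1) · log₁₀([out]/[in]), so log₁₀([out]/[in]) = 41.6 × 1 / 56.9 = 0.7311.
[out]/[in] = 10^(0.7311) = 5.384.
[out] = 5.384 × 22.8 = 122.8 mM.

120 mM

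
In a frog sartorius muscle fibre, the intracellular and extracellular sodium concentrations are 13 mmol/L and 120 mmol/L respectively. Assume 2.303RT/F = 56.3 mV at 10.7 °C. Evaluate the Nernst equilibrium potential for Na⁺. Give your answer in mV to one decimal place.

E = (56.3/z) · log₁₀([Na⁺]_out/[Na⁺]_in) with z = +1.
= (56.3/1) · log₁₀(120/13) = 56.30 · log₁₀(9.231)
= 56.30 · (0.9652) = 54.34 mV

54.3 mV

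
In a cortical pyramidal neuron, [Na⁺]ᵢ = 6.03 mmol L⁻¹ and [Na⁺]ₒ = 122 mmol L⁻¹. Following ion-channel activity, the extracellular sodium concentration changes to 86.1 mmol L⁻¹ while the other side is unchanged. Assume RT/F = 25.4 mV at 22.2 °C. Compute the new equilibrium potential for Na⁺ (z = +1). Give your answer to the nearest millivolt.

68 mV

After the shift: [Na⁺]_out = 86.1, [Na⁺]_in = 6.03 mmol L⁻¹.
E_new = (25.4/1)·ln(86.1/6.03) = 25.40 · (2.6588) = 67.53 mV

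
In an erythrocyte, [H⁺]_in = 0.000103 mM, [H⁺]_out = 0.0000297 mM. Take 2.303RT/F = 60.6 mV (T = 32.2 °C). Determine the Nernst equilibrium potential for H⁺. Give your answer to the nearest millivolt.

E = (60.6/z) · log₁₀([H⁺]_out/[H⁺]_in) with z = +1.
= (60.6/1) · log₁₀(0.0000297/0.000103) = 60.60 · log₁₀(0.2883)
= 60.60 · (-0.5401) = -32.73 mV

-33 mV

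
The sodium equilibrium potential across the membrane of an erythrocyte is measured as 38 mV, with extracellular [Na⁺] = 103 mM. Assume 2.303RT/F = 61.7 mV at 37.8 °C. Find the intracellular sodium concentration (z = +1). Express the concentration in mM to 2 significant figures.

Nernst: E = (61.7/1) · log₁₀([out]/[in]), so log₁₀([out]/[in]) = 38.0 × 1 / 61.7 = 0.6159.
[out]/[in] = 10^(0.6159) = 4.129.
[in] = 103 / 4.129 = 24.94 mM.

25 mM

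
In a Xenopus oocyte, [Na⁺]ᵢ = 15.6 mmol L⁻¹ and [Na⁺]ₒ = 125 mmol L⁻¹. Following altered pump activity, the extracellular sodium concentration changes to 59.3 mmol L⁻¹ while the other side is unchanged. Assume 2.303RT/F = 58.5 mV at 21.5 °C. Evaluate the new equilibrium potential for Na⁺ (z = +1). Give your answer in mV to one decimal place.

33.9 mV

After the shift: [Na⁺]_out = 59.3, [Na⁺]_in = 15.6 mmol L⁻¹.
E_new = (58.5/1)·log₁₀(59.3/15.6) = 58.50 · (0.5799) = 33.93 mV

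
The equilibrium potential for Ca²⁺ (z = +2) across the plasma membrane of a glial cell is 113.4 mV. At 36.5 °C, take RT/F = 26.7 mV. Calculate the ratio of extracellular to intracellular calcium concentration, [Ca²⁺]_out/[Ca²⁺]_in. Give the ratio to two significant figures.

4900

ln([out]/[in]) = E·z/(26.7) = 113.4 × 2 / 26.7 = 8.4944
[out]/[in] = e^(8.4944) = 4887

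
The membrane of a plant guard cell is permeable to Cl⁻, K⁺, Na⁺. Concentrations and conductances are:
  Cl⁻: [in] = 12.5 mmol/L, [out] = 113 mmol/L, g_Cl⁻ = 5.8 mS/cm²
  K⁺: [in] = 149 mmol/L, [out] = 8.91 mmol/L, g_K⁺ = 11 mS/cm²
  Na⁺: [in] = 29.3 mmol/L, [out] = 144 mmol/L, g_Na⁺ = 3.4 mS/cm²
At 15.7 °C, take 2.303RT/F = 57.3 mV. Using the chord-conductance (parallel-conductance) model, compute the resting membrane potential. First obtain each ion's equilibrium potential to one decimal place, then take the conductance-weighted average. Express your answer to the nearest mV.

-47 mV

E_Cl⁻ = (57.3/-1)·log₁₀(113/12.5) = -54.8 mV
E_K⁺ = (57.3/1)·log₁₀(8.91/149) = -70.1 mV
E_Na⁺ = (57.3/1)·log₁₀(144/29.3) = 39.6 mV
Vm = (Σ gᵢEᵢ)/(Σ gᵢ) = (5.8·-54.8 + 11·-70.1 + 3.4·39.6) / (5.8 + 11 + 3.4)
= -954.30 / 20.2 = -47.24 mV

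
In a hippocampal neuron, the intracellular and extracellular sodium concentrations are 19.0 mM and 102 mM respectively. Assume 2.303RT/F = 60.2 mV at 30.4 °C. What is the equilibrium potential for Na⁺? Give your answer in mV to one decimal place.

43.9 mV

E = (60.2/z) · log₁₀([Na⁺]_out/[Na⁺]_in) with z = +1.
= (60.2/1) · log₁₀(102/19.0) = 60.20 · log₁₀(5.368)
= 60.20 · (0.7298) = 43.94 mV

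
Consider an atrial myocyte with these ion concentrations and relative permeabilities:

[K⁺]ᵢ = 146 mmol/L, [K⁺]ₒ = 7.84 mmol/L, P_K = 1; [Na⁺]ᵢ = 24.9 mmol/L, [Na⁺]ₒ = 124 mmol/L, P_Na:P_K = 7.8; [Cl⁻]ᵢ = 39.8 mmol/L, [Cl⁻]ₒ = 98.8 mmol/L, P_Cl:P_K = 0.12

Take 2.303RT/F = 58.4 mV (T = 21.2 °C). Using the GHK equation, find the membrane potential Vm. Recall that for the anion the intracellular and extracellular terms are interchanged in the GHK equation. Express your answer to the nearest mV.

Vm = 58.4 · log₁₀[(Σ P·[cation]ₒ + Σ P·[anion]ᵢ) / (Σ P·[cation]ᵢ + Σ P·[anion]ₒ)]
Numerator = 1×7.84 + 7.8×124 + 0.12×39.8 = 979.8
Denominator = 1×146 + 7.8×24.9 + 0.12×98.8 = 352.1
Vm = 58.4 · log₁₀(2.783) = 58.4 × (0.4445) = 25.96 mV

26 mV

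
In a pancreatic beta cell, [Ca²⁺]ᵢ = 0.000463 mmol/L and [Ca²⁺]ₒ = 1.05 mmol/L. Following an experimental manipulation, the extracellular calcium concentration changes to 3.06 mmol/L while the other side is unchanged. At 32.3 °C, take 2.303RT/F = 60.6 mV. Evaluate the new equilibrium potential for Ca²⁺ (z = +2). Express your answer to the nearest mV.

116 mV

After the shift: [Ca²⁺]_out = 3.06, [Ca²⁺]_in = 0.000463 mmol/L.
E_new = (60.6/2)·log₁₀(3.06/0.000463) = 30.30 · (3.8201) = 115.75 mV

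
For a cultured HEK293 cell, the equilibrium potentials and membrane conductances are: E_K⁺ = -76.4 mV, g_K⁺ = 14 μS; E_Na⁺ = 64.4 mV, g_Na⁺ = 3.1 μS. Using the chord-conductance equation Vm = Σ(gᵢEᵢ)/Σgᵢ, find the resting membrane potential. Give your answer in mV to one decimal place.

Σ gᵢEᵢ = 14·(-76.4) + 3.1·(64.4) = -869.96
Σ gᵢ = 14 + 3.1 = 17.1
Vm = -869.96 / 17.1 = -50.87 mV

-50.9 mV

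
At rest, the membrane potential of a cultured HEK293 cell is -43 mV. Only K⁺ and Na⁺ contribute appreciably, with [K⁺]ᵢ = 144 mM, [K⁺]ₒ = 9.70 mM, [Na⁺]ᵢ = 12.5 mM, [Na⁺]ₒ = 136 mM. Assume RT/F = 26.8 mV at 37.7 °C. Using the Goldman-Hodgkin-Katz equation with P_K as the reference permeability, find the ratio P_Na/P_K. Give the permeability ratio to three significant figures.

Let α = P_Na/P_K. GHK: Vm = 26.8·ln[(Kₒ + α·Naₒ)/(Kᵢ + α·Naᵢ)].
e^(Vm/26.8) = e^(-43.0/26.8) = 0.20099
So 0.20099·(Kᵢ + α·Naᵢ) = Kₒ + α·Naₒ → α = (0.20099·144.0 − 9.7) / (136.0 − 0.20099·12.5)
α = (28.94 − 9.7) / (136.0 − 2.512) = 19.24/133.5 = 0.1442

0.144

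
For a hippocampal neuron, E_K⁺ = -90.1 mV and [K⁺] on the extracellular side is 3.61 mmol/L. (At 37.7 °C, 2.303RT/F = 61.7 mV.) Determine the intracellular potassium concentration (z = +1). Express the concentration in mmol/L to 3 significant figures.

104 mmol/L

Nernst: E = (61.7/1) · log₁₀([out]/[in]), so log₁₀([out]/[in]) = -90.1 × 1 / 61.7 = -1.4603.
[out]/[in] = 10^(-1.4603) = 0.03465.
[in] = 3.61 / 0.03465 = 104.2 mmol/L.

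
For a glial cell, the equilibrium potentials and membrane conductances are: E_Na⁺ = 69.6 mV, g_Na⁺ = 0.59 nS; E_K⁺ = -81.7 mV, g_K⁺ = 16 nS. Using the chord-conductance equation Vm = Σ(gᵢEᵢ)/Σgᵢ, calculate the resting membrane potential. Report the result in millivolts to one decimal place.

Σ gᵢEᵢ = 0.59·(69.6) + 16·(-81.7) = -1266.14
Σ gᵢ = 0.59 + 16 = 16.59
Vm = -1266.14 / 16.59 = -76.32 mV

-76.3 mV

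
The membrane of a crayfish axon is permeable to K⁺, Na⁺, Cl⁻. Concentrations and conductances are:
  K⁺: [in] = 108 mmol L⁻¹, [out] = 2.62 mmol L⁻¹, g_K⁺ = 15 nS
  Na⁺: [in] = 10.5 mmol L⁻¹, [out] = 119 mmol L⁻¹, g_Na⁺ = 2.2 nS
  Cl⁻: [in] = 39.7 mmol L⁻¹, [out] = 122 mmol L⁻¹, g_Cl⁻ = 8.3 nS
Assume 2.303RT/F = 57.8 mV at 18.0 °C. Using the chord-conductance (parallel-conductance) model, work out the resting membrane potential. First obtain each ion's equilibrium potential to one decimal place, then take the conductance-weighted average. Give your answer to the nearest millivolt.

-59 mV

E_K⁺ = (57.8/1)·log₁₀(2.62/108) = -93.4 mV
E_Na⁺ = (57.8/1)·log₁₀(119/10.5) = 60.9 mV
E_Cl⁻ = (57.8/-1)·log₁₀(122/39.7) = -28.2 mV
Vm = (Σ gᵢEᵢ)/(Σ gᵢ) = (15·-93.4 + 2.2·60.9 + 8.3·-28.2) / (15 + 2.2 + 8.3)
= -1501.08 / 25.5 = -58.87 mV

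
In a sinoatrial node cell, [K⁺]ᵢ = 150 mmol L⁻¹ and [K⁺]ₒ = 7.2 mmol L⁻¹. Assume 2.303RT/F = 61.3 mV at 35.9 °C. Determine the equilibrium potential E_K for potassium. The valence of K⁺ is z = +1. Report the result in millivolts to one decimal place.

E = (61.3/z) · log₁₀([K⁺]_out/[K⁺]_in) with z = +1.
= (61.3/1) · log₁₀(7.2/150) = 61.30 · log₁₀(0.048)
= 61.30 · (-1.3188) = -80.84 mV

-80.8 mV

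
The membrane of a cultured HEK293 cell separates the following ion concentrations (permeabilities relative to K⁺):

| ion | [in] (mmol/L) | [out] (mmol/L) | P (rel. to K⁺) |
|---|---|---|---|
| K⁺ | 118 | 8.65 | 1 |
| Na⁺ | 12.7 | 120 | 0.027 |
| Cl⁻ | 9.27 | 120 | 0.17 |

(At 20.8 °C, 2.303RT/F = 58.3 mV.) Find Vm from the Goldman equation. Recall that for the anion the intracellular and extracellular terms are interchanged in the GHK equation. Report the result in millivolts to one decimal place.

-59.1 mV

Vm = 58.3 · log₁₀[(Σ P·[cation]ₒ + Σ P·[anion]ᵢ) / (Σ P·[cation]ᵢ + Σ P·[anion]ₒ)]
Numerator = 1×8.65 + 0.027×120 + 0.17×9.27 = 13.47
Denominator = 1×118 + 0.027×12.7 + 0.17×120 = 138.7
Vm = 58.3 · log₁₀(0.097056) = 58.3 × (-1.0130) = -59.06 mV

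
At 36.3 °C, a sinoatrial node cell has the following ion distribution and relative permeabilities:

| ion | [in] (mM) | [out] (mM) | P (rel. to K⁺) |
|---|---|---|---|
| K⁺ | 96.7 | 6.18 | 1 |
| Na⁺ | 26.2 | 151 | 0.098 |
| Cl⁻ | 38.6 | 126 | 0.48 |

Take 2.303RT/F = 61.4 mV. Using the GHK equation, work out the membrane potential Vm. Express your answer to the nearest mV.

Vm = 61.4 · log₁₀[(Σ P·[cation]ₒ + Σ P·[anion]ᵢ) / (Σ P·[cation]ᵢ + Σ P·[anion]ₒ)]
Numerator = 1×6.18 + 0.098×151 + 0.48×38.6 = 39.51
Denominator = 1×96.7 + 0.098×26.2 + 0.48×126 = 159.7
Vm = 61.4 · log₁₀(0.2473) = 61.4 × (-0.6068) = -37.26 mV

-37 mV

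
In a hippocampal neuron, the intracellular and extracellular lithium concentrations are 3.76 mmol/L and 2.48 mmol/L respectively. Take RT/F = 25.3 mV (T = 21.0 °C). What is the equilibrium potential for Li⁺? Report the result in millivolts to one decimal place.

E = (25.3/z) · ln([Li⁺]_out/[Li⁺]_in) with z = +1.
= (25.3/1) · ln(2.48/3.76) = 25.30 · ln(0.6596)
= 25.30 · (-0.4162) = -10.53 mV

-10.5 mV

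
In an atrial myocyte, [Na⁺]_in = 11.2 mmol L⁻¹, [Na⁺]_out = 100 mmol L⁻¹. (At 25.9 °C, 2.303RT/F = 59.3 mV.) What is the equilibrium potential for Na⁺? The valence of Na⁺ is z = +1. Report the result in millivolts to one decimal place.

E = (59.3/z) · log₁₀([Na⁺]_out/[Na⁺]_in) with z = +1.
= (59.3/1) · log₁₀(100/11.2) = 59.30 · log₁₀(8.929)
= 59.30 · (0.9508) = 56.38 mV

56.4 mV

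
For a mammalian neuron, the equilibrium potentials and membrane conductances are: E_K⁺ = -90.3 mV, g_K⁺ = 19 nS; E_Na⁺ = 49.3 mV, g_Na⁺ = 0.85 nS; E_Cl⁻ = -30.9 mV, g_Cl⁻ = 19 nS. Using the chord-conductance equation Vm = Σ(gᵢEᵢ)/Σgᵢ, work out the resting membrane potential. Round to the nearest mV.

Σ gᵢEᵢ = 19·(-90.3) + 0.85·(49.3) + 19·(-30.9) = -2260.89
Σ gᵢ = 19 + 0.85 + 19 = 38.85
Vm = -2260.89 / 38.85 = -58.20 mV

-58 mV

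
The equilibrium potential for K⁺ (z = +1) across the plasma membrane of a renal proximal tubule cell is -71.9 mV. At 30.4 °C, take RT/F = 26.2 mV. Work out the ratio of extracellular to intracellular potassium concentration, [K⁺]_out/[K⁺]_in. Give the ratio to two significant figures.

ln([out]/[in]) = E·z/(26.2) = -71.9 × 1 / 26.2 = -2.7443
[out]/[in] = e^(-2.7443) = 0.06429

0.064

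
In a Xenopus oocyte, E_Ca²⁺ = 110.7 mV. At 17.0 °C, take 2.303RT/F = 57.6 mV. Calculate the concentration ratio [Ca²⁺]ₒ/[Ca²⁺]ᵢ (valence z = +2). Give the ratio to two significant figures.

log₁₀([out]/[in]) = E·z/(57.6) = 110.7 × 2 / 57.6 = 3.8438
[out]/[in] = 10^(3.8438) = 6978

7000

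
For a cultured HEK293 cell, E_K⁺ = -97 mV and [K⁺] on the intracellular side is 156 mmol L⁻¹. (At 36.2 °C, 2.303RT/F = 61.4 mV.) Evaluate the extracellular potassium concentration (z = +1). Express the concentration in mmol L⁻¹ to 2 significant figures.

4.1 mmol L⁻¹

Nernst: E = (61.4/1) · log₁₀([out]/[in]), so log₁₀([out]/[in]) = -97.0 × 1 / 61.4 = -1.5798.
[out]/[in] = 10^(-1.5798) = 0.02631.
[out] = 0.02631 × 156 = 4.105 mmol L⁻¹.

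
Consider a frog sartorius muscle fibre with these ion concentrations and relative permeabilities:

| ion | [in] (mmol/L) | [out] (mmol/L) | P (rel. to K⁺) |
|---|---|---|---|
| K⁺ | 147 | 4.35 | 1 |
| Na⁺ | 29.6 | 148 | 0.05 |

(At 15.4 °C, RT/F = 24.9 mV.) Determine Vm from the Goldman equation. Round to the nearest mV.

-63 mV

Vm = 24.9 · ln[(Σ P·[cation]ₒ + Σ P·[anion]ᵢ) / (Σ P·[cation]ᵢ + Σ P·[anion]ₒ)]
Numerator = 1×4.35 + 0.05×148 = 11.75
Denominator = 1×147 + 0.05×29.6 = 148.5
Vm = 24.9 · ln(0.079135) = 24.9 × (-2.5366) = -63.16 mV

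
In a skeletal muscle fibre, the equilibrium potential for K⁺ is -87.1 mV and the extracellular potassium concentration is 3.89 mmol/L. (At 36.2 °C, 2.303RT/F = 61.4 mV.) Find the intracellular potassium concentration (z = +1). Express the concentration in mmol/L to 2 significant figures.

100 mmol/L

Nernst: E = (61.4/1) · log₁₀([out]/[in]), so log₁₀([out]/[in]) = -87.1 × 1 / 61.4 = -1.4186.
[out]/[in] = 10^(-1.4186) = 0.03814.
[in] = 3.89 / 0.03814 = 102 mmol/L.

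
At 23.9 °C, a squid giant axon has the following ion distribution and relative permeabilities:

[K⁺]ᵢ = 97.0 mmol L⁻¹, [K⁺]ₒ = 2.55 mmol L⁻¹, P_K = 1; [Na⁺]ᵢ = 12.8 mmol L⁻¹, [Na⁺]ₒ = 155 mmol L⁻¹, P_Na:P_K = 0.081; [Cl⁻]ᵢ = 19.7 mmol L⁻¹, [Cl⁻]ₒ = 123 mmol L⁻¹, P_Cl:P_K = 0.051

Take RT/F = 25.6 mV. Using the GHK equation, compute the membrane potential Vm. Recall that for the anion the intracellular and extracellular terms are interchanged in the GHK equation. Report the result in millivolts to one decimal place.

Vm = 25.6 · ln[(Σ P·[cation]ₒ + Σ P·[anion]ᵢ) / (Σ P·[cation]ᵢ + Σ P·[anion]ₒ)]
Numerator = 1×2.55 + 0.081×155 + 0.051×19.7 = 16.11
Denominator = 1×97.0 + 0.081×12.8 + 0.051×123 = 104.3
Vm = 25.6 · ln(0.15444) = 25.6 × (-1.8679) = -47.82 mV

-47.8 mV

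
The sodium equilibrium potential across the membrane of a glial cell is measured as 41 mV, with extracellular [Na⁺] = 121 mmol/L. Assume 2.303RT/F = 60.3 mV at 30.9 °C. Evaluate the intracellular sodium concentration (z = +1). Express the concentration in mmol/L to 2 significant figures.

25 mmol/L

Nernst: E = (60.3/1) · log₁₀([out]/[in]), so log₁₀([out]/[in]) = 41.0 × 1 / 60.3 = 0.6799.
[out]/[in] = 10^(0.6799) = 4.786.
[in] = 121 / 4.786 = 25.28 mmol/L.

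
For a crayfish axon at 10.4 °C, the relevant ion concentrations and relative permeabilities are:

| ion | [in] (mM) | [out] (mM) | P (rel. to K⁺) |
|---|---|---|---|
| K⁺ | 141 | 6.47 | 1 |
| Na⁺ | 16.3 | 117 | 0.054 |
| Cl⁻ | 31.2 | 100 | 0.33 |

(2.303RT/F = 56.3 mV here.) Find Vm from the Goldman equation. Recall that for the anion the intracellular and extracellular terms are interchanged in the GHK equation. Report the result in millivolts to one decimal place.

Vm = 56.3 · log₁₀[(Σ P·[cation]ₒ + Σ P·[anion]ᵢ) / (Σ P·[cation]ᵢ + Σ P·[anion]ₒ)]
Numerator = 1×6.47 + 0.054×117 + 0.33×31.2 = 23.08
Denominator = 1×141 + 0.054×16.3 + 0.33×100 = 174.9
Vm = 56.3 · log₁₀(0.132) = 56.3 × (-0.8794) = -49.51 mV

-49.5 mV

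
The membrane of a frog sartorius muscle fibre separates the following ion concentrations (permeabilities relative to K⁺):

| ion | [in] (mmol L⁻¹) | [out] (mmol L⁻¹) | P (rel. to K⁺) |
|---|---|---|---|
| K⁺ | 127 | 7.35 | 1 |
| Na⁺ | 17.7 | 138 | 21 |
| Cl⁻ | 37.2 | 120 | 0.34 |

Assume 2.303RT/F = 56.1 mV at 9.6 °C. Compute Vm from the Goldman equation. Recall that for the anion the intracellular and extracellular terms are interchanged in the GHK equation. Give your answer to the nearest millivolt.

Vm = 56.1 · log₁₀[(Σ P·[cation]ₒ + Σ P·[anion]ᵢ) / (Σ P·[cation]ᵢ + Σ P·[anion]ₒ)]
Numerator = 1×7.35 + 21×138 + 0.34×37.2 = 2918
Denominator = 1×127 + 21×17.7 + 0.34×120 = 539.5
Vm = 56.1 · log₁₀(5.4087) = 56.1 × (0.7331) = 41.13 mV

41 mV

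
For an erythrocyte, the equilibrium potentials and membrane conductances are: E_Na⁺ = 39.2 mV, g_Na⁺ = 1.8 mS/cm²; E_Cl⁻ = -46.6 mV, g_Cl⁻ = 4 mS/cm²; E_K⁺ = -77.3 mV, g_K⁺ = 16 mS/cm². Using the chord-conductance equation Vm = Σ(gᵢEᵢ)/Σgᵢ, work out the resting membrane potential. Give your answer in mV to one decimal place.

Σ gᵢEᵢ = 1.8·(39.2) + 4·(-46.6) + 16·(-77.3) = -1352.64
Σ gᵢ = 1.8 + 4 + 16 = 21.8
Vm = -1352.64 / 21.8 = -62.05 mV

-62.0 mV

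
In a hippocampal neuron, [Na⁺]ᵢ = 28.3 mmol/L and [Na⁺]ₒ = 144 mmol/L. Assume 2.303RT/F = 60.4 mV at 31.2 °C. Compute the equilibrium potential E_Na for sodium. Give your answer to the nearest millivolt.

E = (60.4/z) · log₁₀([Na⁺]_out/[Na⁺]_in) with z = +1.
= (60.4/1) · log₁₀(144/28.3) = 60.40 · log₁₀(5.088)
= 60.40 · (0.7066) = 42.68 mV

43 mV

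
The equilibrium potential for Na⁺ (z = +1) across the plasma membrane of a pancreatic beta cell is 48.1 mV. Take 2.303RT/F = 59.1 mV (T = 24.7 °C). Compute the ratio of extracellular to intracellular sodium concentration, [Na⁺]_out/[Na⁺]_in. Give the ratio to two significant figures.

6.5

log₁₀([out]/[in]) = E·z/(59.1) = 48.1 × 1 / 59.1 = 0.8139
[out]/[in] = 10^(0.8139) = 6.514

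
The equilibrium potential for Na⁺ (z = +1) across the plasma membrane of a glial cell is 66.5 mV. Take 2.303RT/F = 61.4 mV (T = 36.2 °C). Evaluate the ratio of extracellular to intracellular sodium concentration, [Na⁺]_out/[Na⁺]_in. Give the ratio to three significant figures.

log₁₀([out]/[in]) = E·z/(61.4) = 66.5 × 1 / 61.4 = 1.0831
[out]/[in] = 10^(1.0831) = 12.11

12.1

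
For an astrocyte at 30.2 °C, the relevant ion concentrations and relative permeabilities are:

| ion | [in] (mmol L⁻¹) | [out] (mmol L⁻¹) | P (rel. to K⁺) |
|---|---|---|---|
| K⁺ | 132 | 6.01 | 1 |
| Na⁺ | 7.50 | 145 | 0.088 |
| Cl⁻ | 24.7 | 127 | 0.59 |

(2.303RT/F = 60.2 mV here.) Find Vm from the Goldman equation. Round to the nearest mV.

Vm = 60.2 · log₁₀[(Σ P·[cation]ₒ + Σ P·[anion]ᵢ) / (Σ P·[cation]ᵢ + Σ P·[anion]ₒ)]
Numerator = 1×6.01 + 0.088×145 + 0.59×24.7 = 33.34
Denominator = 1×132 + 0.088×7.50 + 0.59×127 = 207.6
Vm = 60.2 · log₁₀(0.16062) = 60.2 × (-0.7942) = -47.81 mV

-48 mV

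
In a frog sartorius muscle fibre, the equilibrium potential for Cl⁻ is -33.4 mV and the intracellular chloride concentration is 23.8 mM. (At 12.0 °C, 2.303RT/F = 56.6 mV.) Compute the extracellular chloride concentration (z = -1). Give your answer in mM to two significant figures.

93 mM

Nernst: E = (56.6/-1) · log₁₀([out]/[in]), so log₁₀([out]/[in]) = -33.4 × -1 / 56.6 = 0.5901.
[out]/[in] = 10^(0.5901) = 3.891.
[out] = 3.891 × 23.8 = 92.62 mM.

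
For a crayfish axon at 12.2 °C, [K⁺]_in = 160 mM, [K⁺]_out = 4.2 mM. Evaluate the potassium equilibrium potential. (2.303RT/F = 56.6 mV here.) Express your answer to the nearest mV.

E = (56.6/z) · log₁₀([K⁺]_out/[K⁺]_in) with z = +1.
= (56.6/1) · log₁₀(4.2/160) = 56.60 · log₁₀(0.02625)
= 56.60 · (-1.5809) = -89.48 mV

-89 mV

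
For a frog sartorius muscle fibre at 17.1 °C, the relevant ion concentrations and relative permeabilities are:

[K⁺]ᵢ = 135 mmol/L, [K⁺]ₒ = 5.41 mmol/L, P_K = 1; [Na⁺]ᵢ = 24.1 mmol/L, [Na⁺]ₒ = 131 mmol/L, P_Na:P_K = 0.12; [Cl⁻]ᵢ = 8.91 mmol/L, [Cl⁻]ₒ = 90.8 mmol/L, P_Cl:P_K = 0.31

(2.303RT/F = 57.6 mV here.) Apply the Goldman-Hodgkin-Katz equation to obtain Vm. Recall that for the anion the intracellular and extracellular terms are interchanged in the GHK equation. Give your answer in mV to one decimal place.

-48.5 mV

Vm = 57.6 · log₁₀[(Σ P·[cation]ₒ + Σ P·[anion]ᵢ) / (Σ P·[cation]ᵢ + Σ P·[anion]ₒ)]
Numerator = 1×5.41 + 0.12×131 + 0.31×8.91 = 23.89
Denominator = 1×135 + 0.12×24.1 + 0.31×90.8 = 166
Vm = 57.6 · log₁₀(0.14389) = 57.6 × (-0.8420) = -48.50 mV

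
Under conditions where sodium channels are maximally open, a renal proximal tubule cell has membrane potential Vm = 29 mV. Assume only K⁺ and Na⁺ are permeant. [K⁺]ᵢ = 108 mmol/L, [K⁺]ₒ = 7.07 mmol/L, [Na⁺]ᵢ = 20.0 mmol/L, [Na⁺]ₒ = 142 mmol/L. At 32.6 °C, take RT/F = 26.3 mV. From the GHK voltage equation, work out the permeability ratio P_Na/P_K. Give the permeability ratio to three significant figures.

Let α = P_Na/P_K. GHK: Vm = 26.3·ln[(Kₒ + α·Naₒ)/(Kᵢ + α·Naᵢ)].
e^(Vm/26.3) = e^(29.0/26.3) = 3.0122
So 3.0122·(Kᵢ + α·Naᵢ) = Kₒ + α·Naₒ → α = (3.0122·108.0 − 7.07) / (142.0 − 3.0122·20.0)
α = (325.3 − 7.07) / (142.0 − 60.24) = 318.2/81.76 = 3.893

3.89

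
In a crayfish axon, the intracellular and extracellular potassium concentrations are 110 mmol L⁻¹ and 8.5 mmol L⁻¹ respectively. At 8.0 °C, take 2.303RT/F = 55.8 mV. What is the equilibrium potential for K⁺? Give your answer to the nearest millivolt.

E = (55.8/z) · log₁₀([K⁺]_out/[K⁺]_in) with z = +1.
= (55.8/1) · log₁₀(8.5/110) = 55.80 · log₁₀(0.07727)
= 55.80 · (-1.1120) = -62.05 mV

-62 mV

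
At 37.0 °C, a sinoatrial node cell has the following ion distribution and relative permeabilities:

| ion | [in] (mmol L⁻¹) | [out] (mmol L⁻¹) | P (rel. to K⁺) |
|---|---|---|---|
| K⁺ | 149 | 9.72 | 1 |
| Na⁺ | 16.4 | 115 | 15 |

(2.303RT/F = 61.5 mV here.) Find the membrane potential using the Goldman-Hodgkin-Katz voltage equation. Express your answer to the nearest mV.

40 mV

Vm = 61.5 · log₁₀[(Σ P·[cation]ₒ + Σ P·[anion]ᵢ) / (Σ P·[cation]ᵢ + Σ P·[anion]ₒ)]
Numerator = 1×9.72 + 15×115 = 1735
Denominator = 1×149 + 15×16.4 = 395
Vm = 61.5 · log₁₀(4.3917) = 61.5 × (0.6426) = 39.52 mV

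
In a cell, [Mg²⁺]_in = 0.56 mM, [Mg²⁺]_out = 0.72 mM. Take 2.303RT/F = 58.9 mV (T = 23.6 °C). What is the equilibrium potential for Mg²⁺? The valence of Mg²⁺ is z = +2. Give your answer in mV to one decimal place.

3.2 mV

E = (58.9/z) · log₁₀([Mg²⁺]_out/[Mg²⁺]_in) with z = +2.
= (58.9/2) · log₁₀(0.72/0.56) = 29.45 · log₁₀(1.286)
= 29.45 · (0.1091) = 3.21 mV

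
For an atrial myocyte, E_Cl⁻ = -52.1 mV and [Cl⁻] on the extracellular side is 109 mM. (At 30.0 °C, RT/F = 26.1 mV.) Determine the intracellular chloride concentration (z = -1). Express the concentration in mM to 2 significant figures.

15 mM

Nernst: E = (26.1/-1) · ln([out]/[in]), so ln([out]/[in]) = -52.1 × -1 / 26.1 = 1.9962.
[out]/[in] = e^(1.9962) = 7.361.
[in] = 109 / 7.361 = 14.81 mM.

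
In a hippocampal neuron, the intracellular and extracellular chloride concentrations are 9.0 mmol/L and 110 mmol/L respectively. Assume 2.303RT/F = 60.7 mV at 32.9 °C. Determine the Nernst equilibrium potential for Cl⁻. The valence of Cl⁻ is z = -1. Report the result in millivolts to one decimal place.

-66.0 mV

E = (60.7/z) · log₁₀([Cl⁻]_out/[Cl⁻]_in) with z = -1.
For an anion, dividing by z = -1 reverses the sign.
= (60.7/-1) · log₁₀(110/9.0) = -60.70 · log₁₀(12.22)
= -60.70 · (1.0872) = -65.99 mV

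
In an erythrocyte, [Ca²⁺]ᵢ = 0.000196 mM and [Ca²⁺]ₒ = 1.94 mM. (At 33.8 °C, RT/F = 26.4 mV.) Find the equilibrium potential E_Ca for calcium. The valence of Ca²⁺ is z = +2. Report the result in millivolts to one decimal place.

E = (26.4/z) · ln([Ca²⁺]_out/[Ca²⁺]_in) with z = +2.
= (26.4/2) · ln(1.94/0.000196) = 13.20 · ln(9898)
= 13.20 · (9.2001) = 121.44 mV

121.4 mV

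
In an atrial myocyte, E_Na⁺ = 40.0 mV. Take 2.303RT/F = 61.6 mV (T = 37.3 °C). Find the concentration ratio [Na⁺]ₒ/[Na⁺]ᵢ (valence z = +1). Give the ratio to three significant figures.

4.46

log₁₀([out]/[in]) = E·z/(61.6) = 40.0 × 1 / 61.6 = 0.6494
[out]/[in] = 10^(0.6494) = 4.46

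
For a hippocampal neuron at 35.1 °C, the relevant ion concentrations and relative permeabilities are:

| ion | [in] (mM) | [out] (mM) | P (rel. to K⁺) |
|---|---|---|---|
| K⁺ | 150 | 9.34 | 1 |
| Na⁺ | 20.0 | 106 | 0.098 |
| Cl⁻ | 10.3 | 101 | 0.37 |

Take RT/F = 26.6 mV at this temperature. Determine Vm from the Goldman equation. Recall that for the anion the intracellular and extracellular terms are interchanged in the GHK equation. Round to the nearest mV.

-55 mV

Vm = 26.6 · ln[(Σ P·[cation]ₒ + Σ P·[anion]ᵢ) / (Σ P·[cation]ᵢ + Σ P·[anion]ₒ)]
Numerator = 1×9.34 + 0.098×106 + 0.37×10.3 = 23.54
Denominator = 1×150 + 0.098×20.0 + 0.37×101 = 189.3
Vm = 26.6 · ln(0.12433) = 26.6 × (-2.0848) = -55.46 mV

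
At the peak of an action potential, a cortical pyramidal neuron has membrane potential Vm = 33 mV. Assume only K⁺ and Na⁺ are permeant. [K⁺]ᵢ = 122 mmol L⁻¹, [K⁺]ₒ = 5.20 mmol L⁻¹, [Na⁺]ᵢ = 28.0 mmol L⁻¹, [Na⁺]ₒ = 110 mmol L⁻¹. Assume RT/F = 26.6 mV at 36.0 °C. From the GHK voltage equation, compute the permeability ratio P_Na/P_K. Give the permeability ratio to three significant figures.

31.6

Let α = P_Na/P_K. GHK: Vm = 26.6·ln[(Kₒ + α·Naₒ)/(Kᵢ + α·Naᵢ)].
e^(Vm/26.6) = e^(33.0/26.6) = 3.4577
So 3.4577·(Kᵢ + α·Naᵢ) = Kₒ + α·Naₒ → α = (3.4577·122.0 − 5.2) / (110.0 − 3.4577·28.0)
α = (421.8 − 5.2) / (110.0 − 96.82) = 416.6/13.18 = 31.6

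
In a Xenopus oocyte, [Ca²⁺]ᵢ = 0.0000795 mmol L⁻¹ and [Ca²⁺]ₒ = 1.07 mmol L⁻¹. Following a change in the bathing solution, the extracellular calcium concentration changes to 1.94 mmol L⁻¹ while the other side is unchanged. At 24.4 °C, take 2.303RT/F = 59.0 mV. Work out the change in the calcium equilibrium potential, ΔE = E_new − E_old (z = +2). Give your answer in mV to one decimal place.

7.6 mV

E_old = (59.0/2)·log₁₀(1.07/0.0000795) = 121.81 mV
E_new = (59.0/2)·log₁₀(1.94/0.0000795) = 129.43 mV
ΔE = 129.43 − (121.81) = 7.62 mV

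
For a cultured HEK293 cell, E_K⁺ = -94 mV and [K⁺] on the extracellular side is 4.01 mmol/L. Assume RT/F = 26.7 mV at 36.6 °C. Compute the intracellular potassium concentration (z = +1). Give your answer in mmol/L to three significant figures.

136 mmol/L

Nernst: E = (26.7/1) · ln([out]/[in]), so ln([out]/[in]) = -94.0 × 1 / 26.7 = -3.5206.
[out]/[in] = e^(-3.5206) = 0.02958.
[in] = 4.01 / 0.02958 = 135.6 mmol/L.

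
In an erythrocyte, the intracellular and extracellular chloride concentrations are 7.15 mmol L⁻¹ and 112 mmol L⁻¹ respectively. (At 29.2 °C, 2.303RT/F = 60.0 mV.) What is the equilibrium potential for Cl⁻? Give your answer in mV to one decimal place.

E = (60.0/z) · log₁₀([Cl⁻]_out/[Cl⁻]_in) with z = -1.
For an anion, dividing by z = -1 reverses the sign.
= (60.0/-1) · log₁₀(112/7.15) = -60.00 · log₁₀(15.66)
= -60.00 · (1.1949) = -71.69 mV

-71.7 mV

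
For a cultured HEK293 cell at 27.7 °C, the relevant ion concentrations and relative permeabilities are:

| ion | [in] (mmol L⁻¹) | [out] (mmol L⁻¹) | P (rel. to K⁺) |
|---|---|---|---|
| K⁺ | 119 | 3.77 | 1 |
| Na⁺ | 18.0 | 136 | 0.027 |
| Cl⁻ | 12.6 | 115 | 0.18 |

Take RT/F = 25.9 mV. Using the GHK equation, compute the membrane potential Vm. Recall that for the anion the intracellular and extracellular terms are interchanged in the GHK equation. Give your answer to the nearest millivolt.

-69 mV

Vm = 25.9 · ln[(Σ P·[cation]ₒ + Σ P·[anion]ᵢ) / (Σ P·[cation]ᵢ + Σ P·[anion]ₒ)]
Numerator = 1×3.77 + 0.027×136 + 0.18×12.6 = 9.71
Denominator = 1×119 + 0.027×18.0 + 0.18×115 = 140.2
Vm = 25.9 · ln(0.069265) = 25.9 × (-2.6698) = -69.15 mV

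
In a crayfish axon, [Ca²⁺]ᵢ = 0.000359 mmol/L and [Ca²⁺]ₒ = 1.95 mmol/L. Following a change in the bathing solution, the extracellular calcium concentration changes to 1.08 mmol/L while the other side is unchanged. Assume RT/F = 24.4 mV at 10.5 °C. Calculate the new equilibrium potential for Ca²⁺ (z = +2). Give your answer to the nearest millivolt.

After the shift: [Ca²⁺]_out = 1.08, [Ca²⁺]_in = 0.000359 mmol/L.
E_new = (24.4/2)·ln(1.08/0.000359) = 12.20 · (8.0091) = 97.71 mV

98 mV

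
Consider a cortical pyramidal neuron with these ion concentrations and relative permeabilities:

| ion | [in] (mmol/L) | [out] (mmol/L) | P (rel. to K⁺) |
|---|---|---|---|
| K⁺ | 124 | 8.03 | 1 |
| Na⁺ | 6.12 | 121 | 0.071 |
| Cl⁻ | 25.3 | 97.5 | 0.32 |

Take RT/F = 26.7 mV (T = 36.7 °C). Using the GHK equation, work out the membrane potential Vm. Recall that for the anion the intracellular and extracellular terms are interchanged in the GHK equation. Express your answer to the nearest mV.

-49 mV

Vm = 26.7 · ln[(Σ P·[cation]ₒ + Σ P·[anion]ᵢ) / (Σ P·[cation]ᵢ + Σ P·[anion]ₒ)]
Numerator = 1×8.03 + 0.071×121 + 0.32×25.3 = 24.72
Denominator = 1×124 + 0.071×6.12 + 0.32×97.5 = 155.6
Vm = 26.7 · ln(0.15881) = 26.7 × (-1.8400) = -49.13 mV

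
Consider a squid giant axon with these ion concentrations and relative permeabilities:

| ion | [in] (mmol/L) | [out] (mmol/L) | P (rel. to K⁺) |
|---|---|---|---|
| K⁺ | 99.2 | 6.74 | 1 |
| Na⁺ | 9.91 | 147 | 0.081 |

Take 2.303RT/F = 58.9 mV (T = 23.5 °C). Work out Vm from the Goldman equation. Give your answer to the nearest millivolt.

-43 mV

Vm = 58.9 · log₁₀[(Σ P·[cation]ₒ + Σ P·[anion]ᵢ) / (Σ P·[cation]ᵢ + Σ P·[anion]ₒ)]
Numerator = 1×6.74 + 0.081×147 = 18.65
Denominator = 1×99.2 + 0.081×9.91 = 100
Vm = 58.9 · log₁₀(0.18646) = 58.9 × (-0.7294) = -42.96 mV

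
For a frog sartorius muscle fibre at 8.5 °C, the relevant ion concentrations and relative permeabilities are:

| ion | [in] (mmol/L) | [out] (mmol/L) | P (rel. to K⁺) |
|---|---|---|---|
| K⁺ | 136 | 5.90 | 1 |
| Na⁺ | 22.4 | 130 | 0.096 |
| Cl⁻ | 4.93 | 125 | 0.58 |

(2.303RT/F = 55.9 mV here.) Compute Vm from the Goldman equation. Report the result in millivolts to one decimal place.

-55.7 mV

Vm = 55.9 · log₁₀[(Σ P·[cation]ₒ + Σ P·[anion]ᵢ) / (Σ P·[cation]ᵢ + Σ P·[anion]ₒ)]
Numerator = 1×5.90 + 0.096×130 + 0.58×4.93 = 21.24
Denominator = 1×136 + 0.096×22.4 + 0.58×125 = 210.7
Vm = 55.9 · log₁₀(0.10083) = 55.9 × (-0.9964) = -55.70 mV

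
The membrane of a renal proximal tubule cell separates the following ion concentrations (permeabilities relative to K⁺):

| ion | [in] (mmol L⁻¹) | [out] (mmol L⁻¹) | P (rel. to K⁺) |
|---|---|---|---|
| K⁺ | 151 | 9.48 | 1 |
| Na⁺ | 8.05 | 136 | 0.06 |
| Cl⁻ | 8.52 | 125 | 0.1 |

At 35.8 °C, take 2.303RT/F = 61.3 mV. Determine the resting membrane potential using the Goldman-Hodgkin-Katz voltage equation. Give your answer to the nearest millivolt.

Vm = 61.3 · log₁₀[(Σ P·[cation]ₒ + Σ P·[anion]ᵢ) / (Σ P·[cation]ᵢ + Σ P·[anion]ₒ)]
Numerator = 1×9.48 + 0.06×136 + 0.1×8.52 = 18.49
Denominator = 1×151 + 0.06×8.05 + 0.1×125 = 164
Vm = 61.3 · log₁₀(0.11277) = 61.3 × (-0.9478) = -58.10 mV

-58 mV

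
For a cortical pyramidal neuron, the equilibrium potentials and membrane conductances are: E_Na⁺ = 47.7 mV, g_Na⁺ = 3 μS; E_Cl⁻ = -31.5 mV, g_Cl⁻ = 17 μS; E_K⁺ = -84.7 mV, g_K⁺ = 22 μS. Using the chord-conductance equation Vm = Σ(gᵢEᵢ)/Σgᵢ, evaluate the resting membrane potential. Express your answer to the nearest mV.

Σ gᵢEᵢ = 3·(47.7) + 17·(-31.5) + 22·(-84.7) = -2255.80
Σ gᵢ = 3 + 17 + 22 = 42
Vm = -2255.80 / 42 = -53.71 mV

-54 mV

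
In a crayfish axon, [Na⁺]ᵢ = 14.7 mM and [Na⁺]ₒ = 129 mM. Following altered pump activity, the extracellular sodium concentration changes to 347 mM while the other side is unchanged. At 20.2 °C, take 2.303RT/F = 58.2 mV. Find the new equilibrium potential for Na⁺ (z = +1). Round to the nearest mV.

80 mV

After the shift: [Na⁺]_out = 347, [Na⁺]_in = 14.7 mM.
E_new = (58.2/1)·log₁₀(347/14.7) = 58.20 · (1.3730) = 79.91 mV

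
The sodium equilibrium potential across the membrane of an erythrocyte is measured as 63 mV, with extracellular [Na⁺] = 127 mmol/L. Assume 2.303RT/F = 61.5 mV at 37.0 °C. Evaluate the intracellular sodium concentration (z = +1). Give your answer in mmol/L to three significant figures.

Nernst: E = (61.5/1) · log₁₀([out]/[in]), so log₁₀([out]/[in]) = 63.0 × 1 / 61.5 = 1.0244.
[out]/[in] = 10^(1.0244) = 10.58.
[in] = 127 / 10.58 = 12.01 mmol/L.

12.0 mmol/L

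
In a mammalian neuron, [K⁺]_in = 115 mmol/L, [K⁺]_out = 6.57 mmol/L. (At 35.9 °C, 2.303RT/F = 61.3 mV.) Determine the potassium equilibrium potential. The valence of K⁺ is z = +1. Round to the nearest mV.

-76 mV

E = (61.3/z) · log₁₀([K⁺]_out/[K⁺]_in) with z = +1.
= (61.3/1) · log₁₀(6.57/115) = 61.30 · log₁₀(0.05713)
= 61.30 · (-1.2431) = -76.20 mV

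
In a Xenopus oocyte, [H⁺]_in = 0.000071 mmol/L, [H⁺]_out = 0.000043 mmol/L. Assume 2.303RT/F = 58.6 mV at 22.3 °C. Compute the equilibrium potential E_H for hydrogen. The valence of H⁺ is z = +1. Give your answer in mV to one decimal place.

-12.8 mV

E = (58.6/z) · log₁₀([H⁺]_out/[H⁺]_in) with z = +1.
= (58.6/1) · log₁₀(0.000043/0.000071) = 58.60 · log₁₀(0.6056)
= 58.60 · (-0.2178) = -12.76 mV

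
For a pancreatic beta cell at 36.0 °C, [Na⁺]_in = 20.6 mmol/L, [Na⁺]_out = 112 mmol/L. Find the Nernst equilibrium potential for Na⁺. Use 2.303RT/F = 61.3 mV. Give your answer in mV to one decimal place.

E = (61.3/z) · log₁₀([Na⁺]_out/[Na⁺]_in) with z = +1.
= (61.3/1) · log₁₀(112/20.6) = 61.30 · log₁₀(5.437)
= 61.30 · (0.7354) = 45.08 mV

45.1 mV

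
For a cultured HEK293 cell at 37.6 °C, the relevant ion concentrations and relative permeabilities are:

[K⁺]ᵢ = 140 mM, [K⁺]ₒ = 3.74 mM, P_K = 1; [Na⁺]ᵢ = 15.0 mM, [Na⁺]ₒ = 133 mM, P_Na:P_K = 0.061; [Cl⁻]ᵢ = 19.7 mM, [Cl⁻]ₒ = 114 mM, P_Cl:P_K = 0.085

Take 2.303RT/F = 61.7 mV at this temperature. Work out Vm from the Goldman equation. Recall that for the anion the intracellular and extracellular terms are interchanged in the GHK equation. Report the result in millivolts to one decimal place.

Vm = 61.7 · log₁₀[(Σ P·[cation]ₒ + Σ P·[anion]ᵢ) / (Σ P·[cation]ᵢ + Σ P·[anion]ₒ)]
Numerator = 1×3.74 + 0.061×133 + 0.085×19.7 = 13.53
Denominator = 1×140 + 0.061×15.0 + 0.085×114 = 150.6
Vm = 61.7 · log₁₀(0.089821) = 61.7 × (-1.0466) = -64.58 mV

-64.6 mV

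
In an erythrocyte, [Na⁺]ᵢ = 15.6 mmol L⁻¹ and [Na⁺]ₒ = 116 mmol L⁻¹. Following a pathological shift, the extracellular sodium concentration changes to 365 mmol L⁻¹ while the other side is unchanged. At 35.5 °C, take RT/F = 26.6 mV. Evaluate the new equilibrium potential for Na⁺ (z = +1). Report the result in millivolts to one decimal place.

83.9 mV

After the shift: [Na⁺]_out = 365, [Na⁺]_in = 15.6 mmol L⁻¹.
E_new = (26.6/1)·ln(365/15.6) = 26.60 · (3.1526) = 83.86 mV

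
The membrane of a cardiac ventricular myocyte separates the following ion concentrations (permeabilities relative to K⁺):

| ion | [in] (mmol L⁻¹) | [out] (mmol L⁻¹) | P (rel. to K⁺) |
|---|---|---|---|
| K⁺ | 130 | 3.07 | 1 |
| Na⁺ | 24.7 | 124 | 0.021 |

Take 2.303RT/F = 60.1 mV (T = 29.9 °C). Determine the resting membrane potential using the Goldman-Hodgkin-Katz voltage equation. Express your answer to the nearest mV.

Vm = 60.1 · log₁₀[(Σ P·[cation]ₒ + Σ P·[anion]ᵢ) / (Σ P·[cation]ᵢ + Σ P·[anion]ₒ)]
Numerator = 1×3.07 + 0.021×124 = 5.674
Denominator = 1×130 + 0.021×24.7 = 130.5
Vm = 60.1 · log₁₀(0.043473) = 60.1 × (-1.3618) = -81.84 mV

-82 mV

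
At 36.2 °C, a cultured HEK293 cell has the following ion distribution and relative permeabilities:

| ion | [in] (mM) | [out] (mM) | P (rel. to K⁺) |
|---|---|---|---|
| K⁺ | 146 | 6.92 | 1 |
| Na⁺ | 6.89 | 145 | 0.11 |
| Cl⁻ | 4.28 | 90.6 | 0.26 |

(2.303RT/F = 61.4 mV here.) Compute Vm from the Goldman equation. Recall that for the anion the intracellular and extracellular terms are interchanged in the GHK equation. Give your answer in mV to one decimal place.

-52.3 mV

Vm = 61.4 · log₁₀[(Σ P·[cation]ₒ + Σ P·[anion]ᵢ) / (Σ P·[cation]ᵢ + Σ P·[anion]ₒ)]
Numerator = 1×6.92 + 0.11×145 + 0.26×4.28 = 23.98
Denominator = 1×146 + 0.11×6.89 + 0.26×90.6 = 170.3
Vm = 61.4 · log₁₀(0.14082) = 61.4 × (-0.8514) = -52.27 mV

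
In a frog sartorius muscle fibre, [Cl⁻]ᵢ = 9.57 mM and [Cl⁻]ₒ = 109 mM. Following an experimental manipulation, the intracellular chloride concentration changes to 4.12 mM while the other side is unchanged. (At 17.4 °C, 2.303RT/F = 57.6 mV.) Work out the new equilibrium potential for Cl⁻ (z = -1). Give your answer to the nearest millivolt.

After the shift: [Cl⁻]_out = 109, [Cl⁻]_in = 4.12 mM.
E_new = (57.6/-1)·log₁₀(109/4.12) = -57.60 · (1.4225) = -81.94 mV

-82 mV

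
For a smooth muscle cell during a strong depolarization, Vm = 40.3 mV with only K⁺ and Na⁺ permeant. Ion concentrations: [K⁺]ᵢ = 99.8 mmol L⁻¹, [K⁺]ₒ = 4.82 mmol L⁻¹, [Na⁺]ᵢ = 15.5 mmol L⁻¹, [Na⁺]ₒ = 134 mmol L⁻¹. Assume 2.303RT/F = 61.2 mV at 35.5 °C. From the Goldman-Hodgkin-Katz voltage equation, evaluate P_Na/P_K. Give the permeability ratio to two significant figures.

7.1

Let α = P_Na/P_K. GHK: Vm = 61.2·log₁₀[(Kₒ + α·Naₒ)/(Kᵢ + α·Naᵢ)].
10^(Vm/61.2) = 10^(40.3/61.2) = 4.5551
So 4.5551·(Kᵢ + α·Naᵢ) = Kₒ + α·Naₒ → α = (4.5551·99.8 − 4.82) / (134.0 − 4.5551·15.5)
α = (454.6 − 4.82) / (134.0 − 70.6) = 449.8/63.4 = 7.095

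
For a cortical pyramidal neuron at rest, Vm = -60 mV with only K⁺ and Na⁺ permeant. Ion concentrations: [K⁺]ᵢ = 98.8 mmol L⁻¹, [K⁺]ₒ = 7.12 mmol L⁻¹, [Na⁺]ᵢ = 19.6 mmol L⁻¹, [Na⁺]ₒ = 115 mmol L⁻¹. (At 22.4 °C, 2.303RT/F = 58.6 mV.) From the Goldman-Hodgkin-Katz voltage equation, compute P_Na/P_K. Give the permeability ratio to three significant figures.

0.0197

Let α = P_Na/P_K. GHK: Vm = 58.6·log₁₀[(Kₒ + α·Naₒ)/(Kᵢ + α·Naᵢ)].
10^(Vm/58.6) = 10^(-60.0/58.6) = 0.094648
So 0.094648·(Kᵢ + α·Naᵢ) = Kₒ + α·Naₒ → α = (0.094648·98.8 − 7.12) / (115.0 − 0.094648·19.6)
α = (9.351 − 7.12) / (115.0 − 1.855) = 2.231/113.1 = 0.01972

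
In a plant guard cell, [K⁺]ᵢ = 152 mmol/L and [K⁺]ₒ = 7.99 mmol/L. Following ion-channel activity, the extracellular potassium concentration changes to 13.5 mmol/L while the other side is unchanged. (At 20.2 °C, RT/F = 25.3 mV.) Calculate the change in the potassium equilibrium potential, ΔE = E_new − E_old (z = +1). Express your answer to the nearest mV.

E_old = (25.3/1)·ln(7.99/152) = -74.53 mV
E_new = (25.3/1)·ln(13.5/152) = -61.26 mV
ΔE = -61.26 − (-74.53) = 13.27 mV

13 mV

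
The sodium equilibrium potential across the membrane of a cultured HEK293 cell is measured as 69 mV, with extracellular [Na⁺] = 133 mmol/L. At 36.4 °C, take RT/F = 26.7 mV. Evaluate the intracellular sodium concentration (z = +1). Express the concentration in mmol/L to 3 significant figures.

10.0 mmol/L

Nernst: E = (26.7/1) · ln([out]/[in]), so ln([out]/[in]) = 69.0 × 1 / 26.7 = 2.5843.
[out]/[in] = e^(2.5843) = 13.25.
[in] = 133 / 13.25 = 10.04 mmol/L.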